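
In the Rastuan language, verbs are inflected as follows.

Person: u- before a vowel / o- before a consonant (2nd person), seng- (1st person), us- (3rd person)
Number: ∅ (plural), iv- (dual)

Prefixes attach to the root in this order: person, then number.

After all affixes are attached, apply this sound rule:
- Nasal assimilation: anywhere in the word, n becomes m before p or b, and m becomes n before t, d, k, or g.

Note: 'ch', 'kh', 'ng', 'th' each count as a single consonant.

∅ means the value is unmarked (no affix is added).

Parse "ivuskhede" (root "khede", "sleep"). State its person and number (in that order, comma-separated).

Segment: iv-us-khede.
person: us- → 3rd person.
number: iv- → dual.

3rd person, dual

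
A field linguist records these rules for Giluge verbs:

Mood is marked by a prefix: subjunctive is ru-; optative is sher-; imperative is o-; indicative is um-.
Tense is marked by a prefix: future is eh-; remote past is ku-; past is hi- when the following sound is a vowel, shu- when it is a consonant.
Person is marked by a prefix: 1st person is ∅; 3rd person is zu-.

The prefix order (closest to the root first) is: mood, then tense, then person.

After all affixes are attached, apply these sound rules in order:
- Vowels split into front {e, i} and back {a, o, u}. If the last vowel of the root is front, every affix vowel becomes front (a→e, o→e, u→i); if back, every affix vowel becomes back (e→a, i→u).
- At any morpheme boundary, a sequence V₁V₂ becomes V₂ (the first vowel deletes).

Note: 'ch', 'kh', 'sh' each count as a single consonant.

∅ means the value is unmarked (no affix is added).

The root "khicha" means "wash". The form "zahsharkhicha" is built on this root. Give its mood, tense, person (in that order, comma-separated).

Segment: zu-eh-sher-khicha.
mood: sher- → optative.
tense: eh- → future.
person: zu- → 3rd person.

optative, future, 3rd person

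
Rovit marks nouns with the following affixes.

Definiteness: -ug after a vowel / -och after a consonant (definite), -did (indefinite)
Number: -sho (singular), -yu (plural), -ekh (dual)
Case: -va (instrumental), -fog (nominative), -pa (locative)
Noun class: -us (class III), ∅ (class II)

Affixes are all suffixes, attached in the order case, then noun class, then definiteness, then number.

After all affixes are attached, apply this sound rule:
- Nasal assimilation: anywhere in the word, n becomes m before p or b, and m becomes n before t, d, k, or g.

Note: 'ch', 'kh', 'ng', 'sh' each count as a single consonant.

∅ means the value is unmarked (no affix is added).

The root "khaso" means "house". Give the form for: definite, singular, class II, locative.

khasopaugsho

Attach case locative -pa → khasopa.
noun class = class II: zero marking, form stays khasopa.
Attach definiteness definite -ug (after vowel 'a') → khasopaug.
Attach number singular -sho → khasopaugsho.
Nasal assimilation: no change.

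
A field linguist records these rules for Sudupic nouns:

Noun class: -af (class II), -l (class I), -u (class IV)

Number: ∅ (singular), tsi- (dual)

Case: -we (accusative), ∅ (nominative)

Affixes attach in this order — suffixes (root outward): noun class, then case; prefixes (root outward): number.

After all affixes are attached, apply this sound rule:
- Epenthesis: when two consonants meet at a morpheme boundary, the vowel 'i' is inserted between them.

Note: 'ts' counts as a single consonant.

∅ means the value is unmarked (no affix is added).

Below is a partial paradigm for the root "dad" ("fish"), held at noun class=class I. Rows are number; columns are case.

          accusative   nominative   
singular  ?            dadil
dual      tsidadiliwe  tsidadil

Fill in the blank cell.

Attach noun class class I -l → dadl.
number = singular: zero marking, form stays dadl.
Attach case accusative -we → dadlwe.
Apply epenthesis: dadlwe → dadiliwe.

dadiliwe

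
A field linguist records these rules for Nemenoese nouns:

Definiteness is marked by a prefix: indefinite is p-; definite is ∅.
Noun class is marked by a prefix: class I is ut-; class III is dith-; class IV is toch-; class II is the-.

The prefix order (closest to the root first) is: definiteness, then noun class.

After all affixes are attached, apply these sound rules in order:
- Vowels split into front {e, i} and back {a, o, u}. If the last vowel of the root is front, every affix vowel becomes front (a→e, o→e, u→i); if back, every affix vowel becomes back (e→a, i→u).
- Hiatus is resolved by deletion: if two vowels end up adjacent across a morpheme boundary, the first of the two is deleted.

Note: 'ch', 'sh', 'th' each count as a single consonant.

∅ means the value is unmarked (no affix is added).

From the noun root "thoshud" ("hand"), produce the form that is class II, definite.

definiteness = definite: zero marking, form stays thoshud.
Attach noun class class II the- → thethoshud.
Apply vowel harmony: thethoshud → thathoshud.
Vowel deletion: no change.

thathoshud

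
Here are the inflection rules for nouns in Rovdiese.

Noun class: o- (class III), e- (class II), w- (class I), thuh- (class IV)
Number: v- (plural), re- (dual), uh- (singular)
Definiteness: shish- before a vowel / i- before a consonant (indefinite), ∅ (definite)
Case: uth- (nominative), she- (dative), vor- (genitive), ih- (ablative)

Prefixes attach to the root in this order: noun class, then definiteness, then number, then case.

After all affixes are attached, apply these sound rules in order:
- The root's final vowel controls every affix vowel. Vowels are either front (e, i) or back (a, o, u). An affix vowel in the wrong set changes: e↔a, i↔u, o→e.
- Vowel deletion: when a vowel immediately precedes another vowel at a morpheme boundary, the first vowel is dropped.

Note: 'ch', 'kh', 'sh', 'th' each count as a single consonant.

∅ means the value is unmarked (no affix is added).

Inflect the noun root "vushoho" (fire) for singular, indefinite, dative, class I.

shuhuwvushoho

Attach noun class class I w- → wvushoho.
Attach definiteness indefinite i- (before consonant 'w') → iwvushoho.
Attach number singular uh- → uhiwvushoho.
Attach case dative she- → sheuhiwvushoho.
Apply vowel harmony: sheuhiwvushoho → shauhuwvushoho.
Apply vowel deletion: shauhuwvushoho → shuhuwvushoho.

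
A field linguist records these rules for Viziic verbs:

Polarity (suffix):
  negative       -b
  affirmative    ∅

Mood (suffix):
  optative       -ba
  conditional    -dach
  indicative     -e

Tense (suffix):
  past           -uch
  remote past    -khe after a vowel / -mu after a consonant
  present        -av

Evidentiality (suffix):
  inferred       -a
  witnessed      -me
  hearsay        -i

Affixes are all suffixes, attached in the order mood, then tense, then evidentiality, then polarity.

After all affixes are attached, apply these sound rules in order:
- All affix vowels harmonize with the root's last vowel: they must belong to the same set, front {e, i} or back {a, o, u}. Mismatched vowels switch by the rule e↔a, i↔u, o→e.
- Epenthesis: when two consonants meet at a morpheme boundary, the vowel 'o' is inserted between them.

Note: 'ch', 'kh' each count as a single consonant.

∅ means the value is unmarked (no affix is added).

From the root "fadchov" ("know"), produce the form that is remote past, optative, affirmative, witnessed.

Attach mood optative -ba → fadchovba.
Attach tense remote past -khe (after vowel 'a') → fadchovbakhe.
Attach evidentiality witnessed -me → fadchovbakheme.
polarity = affirmative: zero marking, form stays fadchovbakheme.
Apply vowel harmony: fadchovbakheme → fadchovbakhama.
Apply epenthesis: fadchovbakhama → fadchovobakhama.

fadchovobakhama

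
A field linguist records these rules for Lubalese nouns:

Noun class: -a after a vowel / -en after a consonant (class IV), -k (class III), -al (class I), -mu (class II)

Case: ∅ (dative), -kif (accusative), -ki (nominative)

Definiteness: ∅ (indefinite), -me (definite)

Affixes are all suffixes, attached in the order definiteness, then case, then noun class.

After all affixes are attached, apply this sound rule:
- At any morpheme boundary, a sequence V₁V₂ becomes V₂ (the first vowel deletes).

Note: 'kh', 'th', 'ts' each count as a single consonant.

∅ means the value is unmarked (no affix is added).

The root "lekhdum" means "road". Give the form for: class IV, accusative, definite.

lekhdummekifen

Attach definiteness definite -me → lekhdumme.
Attach case accusative -kif → lekhdummekif.
Attach noun class class IV -en (after consonant 'f') → lekhdummekifen.
Vowel deletion: no change.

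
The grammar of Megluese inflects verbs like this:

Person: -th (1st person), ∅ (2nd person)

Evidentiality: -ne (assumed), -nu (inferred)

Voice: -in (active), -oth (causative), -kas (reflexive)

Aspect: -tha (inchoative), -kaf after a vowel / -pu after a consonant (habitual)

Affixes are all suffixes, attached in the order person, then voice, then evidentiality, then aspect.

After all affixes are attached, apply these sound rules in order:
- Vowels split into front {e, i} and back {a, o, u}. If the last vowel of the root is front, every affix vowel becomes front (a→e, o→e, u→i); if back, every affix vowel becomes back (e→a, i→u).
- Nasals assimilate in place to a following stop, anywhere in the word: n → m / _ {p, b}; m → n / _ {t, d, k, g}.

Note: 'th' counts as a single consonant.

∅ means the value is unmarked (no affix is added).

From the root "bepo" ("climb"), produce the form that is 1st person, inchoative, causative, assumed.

Attach person 1st person -th → bepoth.
Attach voice causative -oth → bepothoth.
Attach evidentiality assumed -ne → bepothothne.
Attach aspect inchoative -tha → bepothothnetha.
Apply vowel harmony: bepothothnetha → bepothothnatha.
Nasal assimilation: no change.

bepothothnatha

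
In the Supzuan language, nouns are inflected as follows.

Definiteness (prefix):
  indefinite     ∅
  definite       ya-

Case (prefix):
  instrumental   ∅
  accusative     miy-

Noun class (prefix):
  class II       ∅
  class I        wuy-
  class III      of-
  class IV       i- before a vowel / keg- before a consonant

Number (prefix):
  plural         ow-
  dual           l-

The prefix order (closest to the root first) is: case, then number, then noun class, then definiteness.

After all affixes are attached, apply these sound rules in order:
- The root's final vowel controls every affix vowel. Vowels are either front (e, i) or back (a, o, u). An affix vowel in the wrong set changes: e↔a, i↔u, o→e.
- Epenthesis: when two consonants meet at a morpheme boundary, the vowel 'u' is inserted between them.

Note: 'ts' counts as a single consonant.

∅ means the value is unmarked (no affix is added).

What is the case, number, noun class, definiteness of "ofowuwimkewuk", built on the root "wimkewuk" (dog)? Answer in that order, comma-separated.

Segment: of-ow-wimkewuk.
case: ∅ → instrumental.
number: ow- → plural.
noun class: of- → class III.
definiteness: ∅ → indefinite.

instrumental, plural, class III, indefinite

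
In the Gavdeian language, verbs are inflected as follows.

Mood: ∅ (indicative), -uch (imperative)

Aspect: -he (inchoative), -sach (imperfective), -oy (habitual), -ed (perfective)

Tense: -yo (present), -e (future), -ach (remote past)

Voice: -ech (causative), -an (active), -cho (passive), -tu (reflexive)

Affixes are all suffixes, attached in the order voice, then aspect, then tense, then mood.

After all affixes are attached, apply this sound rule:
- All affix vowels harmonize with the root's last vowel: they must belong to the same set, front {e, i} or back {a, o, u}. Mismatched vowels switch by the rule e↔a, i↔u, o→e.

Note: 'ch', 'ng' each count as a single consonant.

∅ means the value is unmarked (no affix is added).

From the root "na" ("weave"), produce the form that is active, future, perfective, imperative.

Attach voice active -an → naan.
Attach aspect perfective -ed → naaned.
Attach tense future -e → naanede.
Attach mood imperative -uch → naanedeuch.
Apply vowel harmony: naanedeuch → naanadauch.

naanadauch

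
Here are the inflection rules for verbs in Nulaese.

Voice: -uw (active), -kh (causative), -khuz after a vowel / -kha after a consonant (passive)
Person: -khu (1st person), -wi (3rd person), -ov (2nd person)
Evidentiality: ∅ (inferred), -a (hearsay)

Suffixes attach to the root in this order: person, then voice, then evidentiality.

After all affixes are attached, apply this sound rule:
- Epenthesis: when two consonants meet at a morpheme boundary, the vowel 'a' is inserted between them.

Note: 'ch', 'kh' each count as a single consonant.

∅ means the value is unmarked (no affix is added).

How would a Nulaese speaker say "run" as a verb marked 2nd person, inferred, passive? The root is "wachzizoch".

Attach person 2nd person -ov → wachzizochov.
Attach voice passive -kha (after consonant 'v') → wachzizochovkha.
evidentiality = inferred: zero marking, form stays wachzizochovkha.
Apply epenthesis: wachzizochovkha → wachzizochovakha.

wachzizochovakha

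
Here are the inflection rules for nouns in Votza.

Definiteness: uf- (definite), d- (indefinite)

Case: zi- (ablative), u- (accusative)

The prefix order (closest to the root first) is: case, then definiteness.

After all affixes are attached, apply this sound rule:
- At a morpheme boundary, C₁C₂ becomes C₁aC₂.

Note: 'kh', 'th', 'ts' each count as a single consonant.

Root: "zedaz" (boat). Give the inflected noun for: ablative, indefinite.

Attach case ablative zi- → zizedaz.
Attach definiteness indefinite d- → dzizedaz.
Apply epenthesis: dzizedaz → dazizedaz.

dazizedaz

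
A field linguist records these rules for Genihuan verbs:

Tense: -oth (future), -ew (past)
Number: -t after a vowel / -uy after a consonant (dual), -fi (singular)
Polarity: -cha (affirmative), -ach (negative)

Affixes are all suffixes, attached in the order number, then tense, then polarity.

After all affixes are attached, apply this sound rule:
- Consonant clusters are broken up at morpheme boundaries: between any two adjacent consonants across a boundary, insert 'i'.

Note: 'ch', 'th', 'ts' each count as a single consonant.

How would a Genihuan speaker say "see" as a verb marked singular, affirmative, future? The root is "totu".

totufiothicha

Attach number singular -fi → totufi.
Attach tense future -oth → totufioth.
Attach polarity affirmative -cha → totufiothcha.
Apply epenthesis: totufiothcha → totufiothicha.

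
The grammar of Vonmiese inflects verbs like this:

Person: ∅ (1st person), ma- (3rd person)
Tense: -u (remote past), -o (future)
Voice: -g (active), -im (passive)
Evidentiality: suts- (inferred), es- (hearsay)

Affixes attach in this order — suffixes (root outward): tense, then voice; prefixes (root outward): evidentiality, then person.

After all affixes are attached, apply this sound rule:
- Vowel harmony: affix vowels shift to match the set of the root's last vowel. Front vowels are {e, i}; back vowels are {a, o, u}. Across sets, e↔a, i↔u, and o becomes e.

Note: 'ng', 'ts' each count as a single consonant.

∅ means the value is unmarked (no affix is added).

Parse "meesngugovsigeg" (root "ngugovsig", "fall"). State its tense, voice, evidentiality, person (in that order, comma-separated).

future, active, hearsay, 3rd person

Segment: ma-es-ngugovsig-o-g.
tense: -o → future.
voice: -g → active.
evidentiality: es- → hearsay.
person: ma- → 3rd person.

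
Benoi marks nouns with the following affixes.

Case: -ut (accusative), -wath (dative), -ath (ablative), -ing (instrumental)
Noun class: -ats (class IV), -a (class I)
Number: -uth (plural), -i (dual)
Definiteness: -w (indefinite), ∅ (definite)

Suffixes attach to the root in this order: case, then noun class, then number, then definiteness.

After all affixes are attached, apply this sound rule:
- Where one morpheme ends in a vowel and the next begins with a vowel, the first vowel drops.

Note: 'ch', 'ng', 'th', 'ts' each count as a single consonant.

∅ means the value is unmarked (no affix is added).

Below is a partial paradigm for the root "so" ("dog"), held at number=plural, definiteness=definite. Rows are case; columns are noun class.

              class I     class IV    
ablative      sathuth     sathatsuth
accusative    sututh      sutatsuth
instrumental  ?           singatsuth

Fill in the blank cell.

Attach case instrumental -ing → soing.
Attach noun class class I -a → soinga.
Attach number plural -uth → soingauth.
definiteness = definite: zero marking, form stays soingauth.
Apply vowel deletion: soingauth → singuth.

singuth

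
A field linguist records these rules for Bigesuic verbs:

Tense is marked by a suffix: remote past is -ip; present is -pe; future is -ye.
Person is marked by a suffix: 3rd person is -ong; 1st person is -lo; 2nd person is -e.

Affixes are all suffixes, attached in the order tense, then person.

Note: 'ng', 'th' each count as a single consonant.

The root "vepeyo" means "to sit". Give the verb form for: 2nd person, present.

Attach tense present -pe → vepeyope.
Attach person 2nd person -e → vepeyopee.

vepeyopee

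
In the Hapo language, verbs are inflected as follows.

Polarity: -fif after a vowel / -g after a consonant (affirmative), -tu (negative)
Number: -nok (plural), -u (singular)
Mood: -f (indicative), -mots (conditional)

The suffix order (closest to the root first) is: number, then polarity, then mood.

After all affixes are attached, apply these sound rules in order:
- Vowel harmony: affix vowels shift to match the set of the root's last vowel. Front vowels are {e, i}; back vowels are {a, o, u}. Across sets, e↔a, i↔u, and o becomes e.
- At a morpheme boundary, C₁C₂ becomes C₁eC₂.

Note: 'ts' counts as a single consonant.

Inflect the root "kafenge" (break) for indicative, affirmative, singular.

Attach number singular -u → kafengeu.
Attach polarity affirmative -fif (after vowel 'u') → kafengeufif.
Attach mood indicative -f → kafengeufiff.
Apply vowel harmony: kafengeufiff → kafengeififf.
Apply epenthesis: kafengeififf → kafengeififef.

kafengeififef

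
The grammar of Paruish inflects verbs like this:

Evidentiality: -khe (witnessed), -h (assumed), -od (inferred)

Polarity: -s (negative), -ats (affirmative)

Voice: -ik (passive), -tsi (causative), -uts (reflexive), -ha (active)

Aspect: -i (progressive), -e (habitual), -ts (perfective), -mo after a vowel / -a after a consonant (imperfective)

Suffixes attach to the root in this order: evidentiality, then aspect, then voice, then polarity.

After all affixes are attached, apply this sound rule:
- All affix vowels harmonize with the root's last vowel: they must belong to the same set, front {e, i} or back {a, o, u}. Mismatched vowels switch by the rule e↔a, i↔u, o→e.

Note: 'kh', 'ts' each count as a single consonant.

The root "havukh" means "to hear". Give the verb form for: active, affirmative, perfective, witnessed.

havukhkhatshaats

Attach evidentiality witnessed -khe → havukhkhe.
Attach aspect perfective -ts → havukhkhets.
Attach voice active -ha → havukhkhetsha.
Attach polarity affirmative -ats → havukhkhetshaats.
Apply vowel harmony: havukhkhetshaats → havukhkhatshaats.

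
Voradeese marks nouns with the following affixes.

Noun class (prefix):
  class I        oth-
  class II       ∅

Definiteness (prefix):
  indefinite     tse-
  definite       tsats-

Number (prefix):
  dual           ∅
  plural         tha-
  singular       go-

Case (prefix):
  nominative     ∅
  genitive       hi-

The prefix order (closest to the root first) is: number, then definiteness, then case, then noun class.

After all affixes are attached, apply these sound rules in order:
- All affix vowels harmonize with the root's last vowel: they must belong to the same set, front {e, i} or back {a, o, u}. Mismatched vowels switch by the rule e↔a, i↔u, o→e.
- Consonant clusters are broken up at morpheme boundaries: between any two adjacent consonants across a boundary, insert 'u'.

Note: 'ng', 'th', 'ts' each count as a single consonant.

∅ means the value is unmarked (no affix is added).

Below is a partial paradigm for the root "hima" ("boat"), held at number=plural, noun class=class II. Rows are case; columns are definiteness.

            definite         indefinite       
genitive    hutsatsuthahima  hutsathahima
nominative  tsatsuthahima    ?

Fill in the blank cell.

Attach number plural tha- → thahima.
Attach definiteness indefinite tse- → tsethahima.
case = nominative: zero marking, form stays tsethahima.
noun class = class II: zero marking, form stays tsethahima.
Apply vowel harmony: tsethahima → tsathahima.
Epenthesis: no change.

tsathahima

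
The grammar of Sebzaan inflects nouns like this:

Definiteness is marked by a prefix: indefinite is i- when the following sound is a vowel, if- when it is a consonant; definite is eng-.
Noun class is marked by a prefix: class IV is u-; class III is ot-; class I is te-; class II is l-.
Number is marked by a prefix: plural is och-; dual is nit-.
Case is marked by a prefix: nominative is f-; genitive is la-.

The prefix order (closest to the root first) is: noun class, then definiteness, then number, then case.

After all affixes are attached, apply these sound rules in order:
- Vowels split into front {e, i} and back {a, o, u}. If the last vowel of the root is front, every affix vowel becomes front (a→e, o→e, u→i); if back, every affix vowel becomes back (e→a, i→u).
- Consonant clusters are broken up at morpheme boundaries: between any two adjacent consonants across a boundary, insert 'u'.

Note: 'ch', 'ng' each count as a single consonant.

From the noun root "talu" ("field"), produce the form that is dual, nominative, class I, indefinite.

Attach noun class class I te- → tetalu.
Attach definiteness indefinite if- (before consonant 't') → iftetalu.
Attach number dual nit- → nitiftetalu.
Attach case nominative f- → fnitiftetalu.
Apply vowel harmony: fnitiftetalu → fnutuftatalu.
Apply epenthesis: fnutuftatalu → funutufutatalu.

funutufutatalu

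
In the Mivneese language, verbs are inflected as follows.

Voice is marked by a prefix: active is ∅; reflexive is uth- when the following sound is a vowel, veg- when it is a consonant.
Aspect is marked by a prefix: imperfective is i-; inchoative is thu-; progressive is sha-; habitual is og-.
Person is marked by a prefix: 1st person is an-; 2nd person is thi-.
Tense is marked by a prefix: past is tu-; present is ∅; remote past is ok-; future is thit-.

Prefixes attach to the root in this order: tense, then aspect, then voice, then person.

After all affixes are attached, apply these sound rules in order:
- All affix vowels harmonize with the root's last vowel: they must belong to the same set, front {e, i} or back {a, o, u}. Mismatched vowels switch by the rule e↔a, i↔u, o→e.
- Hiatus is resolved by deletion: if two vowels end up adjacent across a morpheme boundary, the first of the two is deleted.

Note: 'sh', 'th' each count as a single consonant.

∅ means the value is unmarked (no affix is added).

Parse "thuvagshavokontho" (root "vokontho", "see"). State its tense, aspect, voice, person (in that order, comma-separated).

present, progressive, reflexive, 2nd person

Segment: thi-veg-sha-vokontho.
tense: ∅ → present.
aspect: sha- → progressive.
voice: uth/veg- → reflexive.
person: thi- → 2nd person.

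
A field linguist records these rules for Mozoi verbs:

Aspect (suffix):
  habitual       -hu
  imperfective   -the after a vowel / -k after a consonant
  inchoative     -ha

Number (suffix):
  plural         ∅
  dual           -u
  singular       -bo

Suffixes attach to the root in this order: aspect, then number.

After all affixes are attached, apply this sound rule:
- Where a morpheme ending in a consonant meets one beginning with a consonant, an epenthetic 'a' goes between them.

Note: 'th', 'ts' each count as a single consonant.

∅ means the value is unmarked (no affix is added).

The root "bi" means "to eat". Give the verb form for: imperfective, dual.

Attach aspect imperfective -the (after vowel 'i') → bithe.
Attach number dual -u → bitheu.
Epenthesis: no change.

bitheu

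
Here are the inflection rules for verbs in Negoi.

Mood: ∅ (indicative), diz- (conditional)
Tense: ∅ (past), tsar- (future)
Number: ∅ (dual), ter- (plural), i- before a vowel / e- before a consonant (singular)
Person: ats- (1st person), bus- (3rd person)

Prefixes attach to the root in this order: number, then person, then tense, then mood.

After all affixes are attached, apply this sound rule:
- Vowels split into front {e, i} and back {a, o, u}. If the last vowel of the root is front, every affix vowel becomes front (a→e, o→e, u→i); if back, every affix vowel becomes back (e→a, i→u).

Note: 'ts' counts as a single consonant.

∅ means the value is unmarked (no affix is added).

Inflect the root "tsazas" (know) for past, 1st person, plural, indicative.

atstartsazas

Attach number plural ter- → tertsazas.
Attach person 1st person ats- → atstertsazas.
tense = past: zero marking, form stays atstertsazas.
mood = indicative: zero marking, form stays atstertsazas.
Apply vowel harmony: atstertsazas → atstartsazas.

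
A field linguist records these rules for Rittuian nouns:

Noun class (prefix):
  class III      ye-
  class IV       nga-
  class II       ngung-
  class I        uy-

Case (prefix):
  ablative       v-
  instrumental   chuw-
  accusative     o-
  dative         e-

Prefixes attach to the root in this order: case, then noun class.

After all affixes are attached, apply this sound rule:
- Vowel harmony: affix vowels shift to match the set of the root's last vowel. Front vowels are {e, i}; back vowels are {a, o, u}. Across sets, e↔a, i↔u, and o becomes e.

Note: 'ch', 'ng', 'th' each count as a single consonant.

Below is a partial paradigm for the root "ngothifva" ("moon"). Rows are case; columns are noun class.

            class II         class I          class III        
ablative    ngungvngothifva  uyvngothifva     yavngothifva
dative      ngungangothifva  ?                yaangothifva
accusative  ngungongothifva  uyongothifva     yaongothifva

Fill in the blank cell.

Attach case dative e- → engothifva.
Attach noun class class I uy- → uyengothifva.
Apply vowel harmony: uyengothifva → uyangothifva.

uyangothifva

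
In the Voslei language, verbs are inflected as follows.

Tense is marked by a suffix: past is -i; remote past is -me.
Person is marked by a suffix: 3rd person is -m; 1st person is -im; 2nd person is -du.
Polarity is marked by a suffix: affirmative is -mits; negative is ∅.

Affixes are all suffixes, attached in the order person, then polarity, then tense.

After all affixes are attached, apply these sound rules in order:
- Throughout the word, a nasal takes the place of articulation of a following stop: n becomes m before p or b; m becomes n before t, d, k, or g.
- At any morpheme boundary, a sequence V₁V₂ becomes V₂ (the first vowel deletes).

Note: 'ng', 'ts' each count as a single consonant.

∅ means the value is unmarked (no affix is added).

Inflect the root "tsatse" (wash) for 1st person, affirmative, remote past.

tsatsimmitsme

Attach person 1st person -im → tsatseim.
Attach polarity affirmative -mits → tsatseimmits.
Attach tense remote past -me → tsatseimmitsme.
Nasal assimilation: no change.
Apply vowel deletion: tsatseimmitsme → tsatsimmitsme.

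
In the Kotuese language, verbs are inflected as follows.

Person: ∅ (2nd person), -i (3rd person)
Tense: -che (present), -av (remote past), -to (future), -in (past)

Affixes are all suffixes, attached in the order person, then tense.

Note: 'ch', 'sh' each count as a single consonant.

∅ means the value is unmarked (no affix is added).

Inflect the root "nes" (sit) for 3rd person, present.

Attach person 3rd person -i → nesi.
Attach tense present -che → nesiche.

nesiche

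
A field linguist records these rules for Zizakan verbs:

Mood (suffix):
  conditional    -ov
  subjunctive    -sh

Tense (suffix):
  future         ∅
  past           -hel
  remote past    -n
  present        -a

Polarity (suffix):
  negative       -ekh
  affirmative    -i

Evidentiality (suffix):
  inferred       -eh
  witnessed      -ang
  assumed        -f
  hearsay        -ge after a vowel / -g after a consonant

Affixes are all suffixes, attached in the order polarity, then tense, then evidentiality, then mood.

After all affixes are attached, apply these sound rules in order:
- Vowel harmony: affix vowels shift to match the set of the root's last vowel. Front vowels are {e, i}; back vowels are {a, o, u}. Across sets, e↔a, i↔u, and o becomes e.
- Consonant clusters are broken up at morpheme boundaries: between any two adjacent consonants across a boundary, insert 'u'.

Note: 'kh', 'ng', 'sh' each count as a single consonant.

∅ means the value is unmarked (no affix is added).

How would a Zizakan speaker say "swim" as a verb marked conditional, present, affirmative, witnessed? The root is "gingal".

gingaluaangov

Attach polarity affirmative -i → gingali.
Attach tense present -a → gingalia.
Attach evidentiality witnessed -ang → gingaliaang.
Attach mood conditional -ov → gingaliaangov.
Apply vowel harmony: gingaliaangov → gingaluaangov.
Epenthesis: no change.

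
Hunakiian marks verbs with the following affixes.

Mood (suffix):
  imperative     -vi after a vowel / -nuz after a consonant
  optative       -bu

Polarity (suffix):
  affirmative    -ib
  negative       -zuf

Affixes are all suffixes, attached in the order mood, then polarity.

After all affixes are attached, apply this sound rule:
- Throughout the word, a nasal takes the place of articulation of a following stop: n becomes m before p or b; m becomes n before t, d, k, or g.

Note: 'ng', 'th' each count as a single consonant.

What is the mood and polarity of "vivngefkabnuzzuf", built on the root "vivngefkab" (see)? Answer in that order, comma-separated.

imperative, negative

Segment: vivngefkab-nuz-zuf.
mood: -vi/nuz → imperative.
polarity: -zuf → negative.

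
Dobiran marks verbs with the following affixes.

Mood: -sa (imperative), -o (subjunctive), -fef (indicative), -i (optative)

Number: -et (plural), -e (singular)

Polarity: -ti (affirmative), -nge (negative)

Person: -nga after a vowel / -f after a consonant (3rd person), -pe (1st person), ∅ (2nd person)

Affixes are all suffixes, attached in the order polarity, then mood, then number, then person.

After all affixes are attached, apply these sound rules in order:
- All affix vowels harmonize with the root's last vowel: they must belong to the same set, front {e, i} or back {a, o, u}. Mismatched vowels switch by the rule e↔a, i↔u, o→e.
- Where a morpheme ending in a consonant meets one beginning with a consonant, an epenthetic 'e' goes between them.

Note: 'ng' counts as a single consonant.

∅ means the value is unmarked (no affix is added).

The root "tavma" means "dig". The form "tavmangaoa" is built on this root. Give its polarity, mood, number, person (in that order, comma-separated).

negative, subjunctive, singular, 2nd person

Segment: tavma-nge-o-e.
polarity: -nge → negative.
mood: -o → subjunctive.
number: -e → singular.
person: ∅ → 2nd person.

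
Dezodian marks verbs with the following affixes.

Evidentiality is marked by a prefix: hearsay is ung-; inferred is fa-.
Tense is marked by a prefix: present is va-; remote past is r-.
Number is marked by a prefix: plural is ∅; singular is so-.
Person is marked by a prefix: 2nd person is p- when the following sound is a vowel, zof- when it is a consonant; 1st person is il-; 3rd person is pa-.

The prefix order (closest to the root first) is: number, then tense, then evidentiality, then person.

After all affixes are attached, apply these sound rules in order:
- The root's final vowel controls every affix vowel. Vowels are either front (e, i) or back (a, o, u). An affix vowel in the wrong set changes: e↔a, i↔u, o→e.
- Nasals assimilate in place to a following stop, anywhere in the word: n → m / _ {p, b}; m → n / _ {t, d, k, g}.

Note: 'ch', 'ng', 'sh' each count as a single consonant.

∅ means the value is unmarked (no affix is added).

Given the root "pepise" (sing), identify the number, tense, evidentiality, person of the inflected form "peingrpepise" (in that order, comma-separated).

plural, remote past, hearsay, 3rd person

Segment: pa-ung-r-pepise.
number: ∅ → plural.
tense: r- → remote past.
evidentiality: ung- → hearsay.
person: pa- → 3rd person.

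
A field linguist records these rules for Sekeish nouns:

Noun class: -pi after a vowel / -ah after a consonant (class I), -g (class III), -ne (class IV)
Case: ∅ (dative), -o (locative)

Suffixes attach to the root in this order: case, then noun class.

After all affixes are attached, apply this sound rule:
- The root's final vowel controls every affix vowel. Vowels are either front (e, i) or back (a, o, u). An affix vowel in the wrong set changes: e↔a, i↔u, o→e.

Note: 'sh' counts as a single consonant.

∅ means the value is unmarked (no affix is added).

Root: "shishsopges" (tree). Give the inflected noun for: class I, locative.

shishsopgesepi

Attach case locative -o → shishsopgeso.
Attach noun class class I -pi (after vowel 'o') → shishsopgesopi.
Apply vowel harmony: shishsopgesopi → shishsopgesepi.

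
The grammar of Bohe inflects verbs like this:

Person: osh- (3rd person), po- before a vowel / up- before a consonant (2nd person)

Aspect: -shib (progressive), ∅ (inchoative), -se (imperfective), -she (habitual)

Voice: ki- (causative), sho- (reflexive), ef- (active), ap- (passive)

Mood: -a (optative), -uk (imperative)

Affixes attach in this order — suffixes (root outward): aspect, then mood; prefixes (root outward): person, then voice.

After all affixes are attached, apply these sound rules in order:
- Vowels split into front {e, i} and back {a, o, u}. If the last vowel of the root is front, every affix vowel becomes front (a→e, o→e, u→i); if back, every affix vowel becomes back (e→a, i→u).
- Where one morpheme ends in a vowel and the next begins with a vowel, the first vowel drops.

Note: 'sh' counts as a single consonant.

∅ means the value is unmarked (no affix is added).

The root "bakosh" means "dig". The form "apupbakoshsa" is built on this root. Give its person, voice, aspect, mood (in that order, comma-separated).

2nd person, passive, imperfective, optative

Segment: ap-up-bakosh-se-a.
person: po/up- → 2nd person.
voice: ap- → passive.
aspect: -se → imperfective.
mood: -a → optative.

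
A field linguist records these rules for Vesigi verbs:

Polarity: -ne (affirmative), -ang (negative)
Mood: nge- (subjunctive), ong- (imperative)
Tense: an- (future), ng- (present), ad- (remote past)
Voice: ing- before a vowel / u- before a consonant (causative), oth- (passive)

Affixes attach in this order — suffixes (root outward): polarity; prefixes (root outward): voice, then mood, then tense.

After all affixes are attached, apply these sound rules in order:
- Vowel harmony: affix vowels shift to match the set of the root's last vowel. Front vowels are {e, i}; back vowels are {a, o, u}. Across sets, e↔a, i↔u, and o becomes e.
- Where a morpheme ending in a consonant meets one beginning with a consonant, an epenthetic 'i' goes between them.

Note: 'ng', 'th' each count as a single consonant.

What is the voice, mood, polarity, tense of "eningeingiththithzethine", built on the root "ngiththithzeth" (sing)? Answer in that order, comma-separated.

causative, subjunctive, affirmative, future

Segment: an-nge-u-ngiththithzeth-ne.
voice: ing/u- → causative.
mood: nge- → subjunctive.
polarity: -ne → affirmative.
tense: an- → future.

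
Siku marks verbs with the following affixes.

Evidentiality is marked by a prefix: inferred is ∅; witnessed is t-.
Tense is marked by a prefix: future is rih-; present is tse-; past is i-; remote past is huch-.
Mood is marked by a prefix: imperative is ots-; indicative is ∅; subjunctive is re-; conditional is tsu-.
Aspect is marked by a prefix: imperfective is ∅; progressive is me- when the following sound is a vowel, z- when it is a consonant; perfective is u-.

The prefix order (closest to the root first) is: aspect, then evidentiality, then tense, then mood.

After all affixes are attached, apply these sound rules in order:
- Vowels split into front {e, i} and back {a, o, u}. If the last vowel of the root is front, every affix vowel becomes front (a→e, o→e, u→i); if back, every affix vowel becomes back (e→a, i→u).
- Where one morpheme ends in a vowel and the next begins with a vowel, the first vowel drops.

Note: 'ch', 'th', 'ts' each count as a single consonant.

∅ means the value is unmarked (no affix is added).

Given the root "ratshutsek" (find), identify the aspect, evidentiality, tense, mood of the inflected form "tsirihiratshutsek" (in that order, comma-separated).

perfective, inferred, future, conditional

Segment: tsu-rih-u-ratshutsek.
aspect: u- → perfective.
evidentiality: ∅ → inferred.
tense: rih- → future.
mood: tsu- → conditional.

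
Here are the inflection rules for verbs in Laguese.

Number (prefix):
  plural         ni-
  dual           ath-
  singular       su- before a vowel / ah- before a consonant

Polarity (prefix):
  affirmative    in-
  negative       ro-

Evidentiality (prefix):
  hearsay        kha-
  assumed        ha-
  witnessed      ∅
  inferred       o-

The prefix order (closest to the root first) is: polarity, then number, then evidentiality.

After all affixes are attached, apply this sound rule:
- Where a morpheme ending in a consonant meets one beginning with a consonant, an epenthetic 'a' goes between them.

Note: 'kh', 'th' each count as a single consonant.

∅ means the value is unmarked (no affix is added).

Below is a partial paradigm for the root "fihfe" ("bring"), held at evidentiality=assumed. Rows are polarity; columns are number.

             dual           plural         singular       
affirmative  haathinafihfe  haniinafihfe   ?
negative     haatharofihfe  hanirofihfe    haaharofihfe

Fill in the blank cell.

Attach polarity affirmative in- → infihfe.
Attach number singular su- (before vowel 'i') → suinfihfe.
Attach evidentiality assumed ha- → hasuinfihfe.
Apply epenthesis: hasuinfihfe → hasuinafihfe.

hasuinafihfe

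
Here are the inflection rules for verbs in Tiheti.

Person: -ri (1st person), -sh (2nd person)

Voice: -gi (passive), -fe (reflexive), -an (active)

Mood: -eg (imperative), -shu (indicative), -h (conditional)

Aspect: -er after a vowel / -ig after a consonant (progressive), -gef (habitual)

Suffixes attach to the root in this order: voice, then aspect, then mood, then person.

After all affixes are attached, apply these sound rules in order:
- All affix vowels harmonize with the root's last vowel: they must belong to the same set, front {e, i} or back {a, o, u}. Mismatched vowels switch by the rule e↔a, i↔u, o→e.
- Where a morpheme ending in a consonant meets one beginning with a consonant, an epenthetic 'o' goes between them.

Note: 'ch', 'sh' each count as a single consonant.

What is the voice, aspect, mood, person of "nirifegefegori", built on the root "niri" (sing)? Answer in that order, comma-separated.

Segment: niri-fe-gef-eg-ri.
voice: -fe → reflexive.
aspect: -gef → habitual.
mood: -eg → imperative.
person: -ri → 1st person.

reflexive, habitual, imperative, 1st person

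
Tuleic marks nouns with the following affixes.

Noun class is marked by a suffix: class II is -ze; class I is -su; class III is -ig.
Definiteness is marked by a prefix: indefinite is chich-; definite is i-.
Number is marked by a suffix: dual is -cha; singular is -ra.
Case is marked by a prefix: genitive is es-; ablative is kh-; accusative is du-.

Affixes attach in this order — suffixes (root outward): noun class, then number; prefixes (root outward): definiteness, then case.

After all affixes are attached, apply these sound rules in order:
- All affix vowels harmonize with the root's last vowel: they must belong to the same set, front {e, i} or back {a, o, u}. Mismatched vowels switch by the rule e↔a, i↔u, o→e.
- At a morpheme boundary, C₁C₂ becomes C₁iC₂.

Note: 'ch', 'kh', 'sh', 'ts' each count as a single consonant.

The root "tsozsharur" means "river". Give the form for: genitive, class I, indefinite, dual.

Attach noun class class I -su → tsozsharursu.
Attach definiteness indefinite chich- → chichtsozsharursu.
Attach number dual -cha → chichtsozsharursucha.
Attach case genitive es- → eschichtsozsharursucha.
Apply vowel harmony: eschichtsozsharursucha → aschuchtsozsharursucha.
Apply epenthesis: aschuchtsozsharursucha → asichuchitsozsharurisucha.

asichuchitsozsharurisucha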